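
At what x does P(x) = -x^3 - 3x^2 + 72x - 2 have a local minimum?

-6

P'(x) = -3x^2 - 6x + 72. Setting P'(x) = 0 gives x ∈ {-6, 4}.
Second-derivative test with P''(x) = -6x - 6: P''(-6) = 30 > 0 ⇒ local minimum; P''(4) = -30 < 0 ⇒ local maximum.
So the local minimum value is P(-6) = -326.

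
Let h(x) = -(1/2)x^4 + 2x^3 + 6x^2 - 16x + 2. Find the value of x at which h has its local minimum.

1

h'(x) = -2x^3 + 6x^2 + 12x - 16. Setting h'(x) = 0 gives x ∈ {-2, 1, 4}.
Since h''(x) = -6x^2 + 12x + 12, we get h''(-2) = -36 < 0 ⇒ local maximum; h''(1) = 18 > 0 ⇒ local minimum; h''(4) = -36 < 0 ⇒ local maximum.
So the local minimum value is h(1) = -13/2.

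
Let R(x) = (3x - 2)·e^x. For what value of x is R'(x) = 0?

-1/3

Differentiating with the product rule gives R'(x) = (3x + 1)·e^x. Since e^x > 0, the only critical point is x = -1/3.
R''(-1/3) has the same sign as 3 > 0, so this is a local minimum.
R(-1/3) = (-3)·e^(-1/3) ≈ -2.1496.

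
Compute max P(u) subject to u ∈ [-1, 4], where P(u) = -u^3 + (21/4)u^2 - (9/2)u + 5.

P'(u) = -3u^2 + (21/2)u - 9/2, which vanishes at u = 1/2 and u = 3.
Candidates: P(-1) = 63/4; P(1/2) = 63/16; P(3) = 47/4; P(4) = 7.
The maximum over the interval is 63/4, attained at u = -1.

63/4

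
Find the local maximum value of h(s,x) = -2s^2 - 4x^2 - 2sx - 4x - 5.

∂h/∂s = -4s - 2x = 0 and ∂h/∂x = -2s - 8x - 4 = 0, so (s, x) = (2/7, -4/7).
The Hessian has h_{ss} = -4, h_{xx} = -8, h_{sx} = -2, giving D = 28 > 0 with h_{ss} < 0, so the point is a local maximum.
h(2/7, -4/7) = -27/7.

-27/7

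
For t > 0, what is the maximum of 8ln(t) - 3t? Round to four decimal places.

-0.1534

g'(t) = 8/t − 3 = 0 gives t = 8/3.
g''(t) = -8/t², which is negative for t > 0, so this is a local maximum.
g(8/3) = 8·ln(8/3) - 8 ≈ -0.1534.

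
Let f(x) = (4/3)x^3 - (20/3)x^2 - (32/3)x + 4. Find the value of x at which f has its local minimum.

4

f'(x) = 4x^2 - (40/3)x - 32/3 = 0 at x = -2/3, 4.
Second-derivative test with f''(x) = 8x - 40/3: f''(-2/3) = -56/3 < 0 ⇒ local maximum; f''(4) = 56/3 > 0 ⇒ local minimum.
So the local minimum value is f(4) = -60.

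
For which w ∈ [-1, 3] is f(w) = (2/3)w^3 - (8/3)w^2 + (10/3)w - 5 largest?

f'(w) = 2w^2 - (16/3)w + 10/3, which vanishes at w = 1 and w = 5/3.
Evaluating at the critical points and endpoints: f(-1) = -35/3, f(1) = -11/3, f(5/3) = -305/81, f(3) = -1.
So the maximum is f(3) = -1.

3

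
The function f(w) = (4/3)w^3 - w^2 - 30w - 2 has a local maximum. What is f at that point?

f'(w) = 4w^2 - 2w - 30 = 0 at w = -5/2, 3.
Second-derivative test with f''(w) = 8w - 2: f''(-5/2) = -22 < 0 ⇒ local maximum; f''(3) = 22 > 0 ⇒ local minimum.
So the local maximum value is f(-5/2) = 551/12.

551/12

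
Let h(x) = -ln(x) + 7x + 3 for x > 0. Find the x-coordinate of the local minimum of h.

1/7

h'(x) = -1/x + 7 = 0 gives x = 1/7.
h''(x) = 1/x², which is positive for x > 0, so this is a local minimum.
h(1/7) = -1·ln(1/7) + 1 + 3 ≈ 5.9459.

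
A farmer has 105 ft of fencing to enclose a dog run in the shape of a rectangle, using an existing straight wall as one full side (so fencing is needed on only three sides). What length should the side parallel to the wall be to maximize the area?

Let the sides perpendicular to the wall have length x and the parallel side y, so 2x + y = 105 and the area is A = xy = x(105 − 2x).
A'(x) = 105 − 4x = 0 gives x = 105/4, and A''(x) = −4 < 0 confirms a maximum.
Then y = 105 − 2·105/4 = 105/2 and A = 11025/8.

105/2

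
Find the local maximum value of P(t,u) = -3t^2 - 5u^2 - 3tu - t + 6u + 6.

437/51

∂P/∂t = -6t - 3u - 1 = 0 and ∂P/∂u = -3t - 10u + 6 = 0, so (t, u) = (-28/51, 13/17).
The Hessian has P_{tt} = -6, P_{uu} = -10, P_{tu} = -3, giving D = 51 > 0 with P_{tt} < 0, so the point is a local maximum.
P(-28/51, 13/17) = 437/51.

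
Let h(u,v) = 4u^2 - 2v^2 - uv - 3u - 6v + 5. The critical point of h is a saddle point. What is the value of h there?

103/11

∂h/∂u = 8u - v - 3 = 0 and ∂h/∂v = -u - 4v - 6 = 0, so (u, v) = (2/11, -17/11).
The Hessian has h_{uu} = 8, h_{vv} = -4, h_{uv} = -1, giving D = -33 < 0, so the point is a saddle point.
h(2/11, -17/11) = 103/11.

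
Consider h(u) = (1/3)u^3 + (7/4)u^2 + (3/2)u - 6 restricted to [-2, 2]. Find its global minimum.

h'(u) = u^2 + (7/2)u + 3/2, whose only zero in [-2, 2] is u = -1/2.
Candidates: h(-2) = -14/3,  h(-1/2) = -305/48,  h(2) = 20/3.
Hence the absolute minimum is -305/48 at u = -1/2.

-305/48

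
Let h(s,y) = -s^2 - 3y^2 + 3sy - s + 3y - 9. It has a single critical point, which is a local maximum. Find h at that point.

-8

∂h/∂s = -2s + 3y - 1 = 0 and ∂h/∂y = 3s - 6y + 3 = 0, so (s, y) = (1, 1).
The Hessian has h_{ss} = -2, h_{yy} = -6, h_{sy} = 3, giving D = 3 > 0 with h_{ss} < 0, so the point is a local maximum.
h(1, 1) = -8.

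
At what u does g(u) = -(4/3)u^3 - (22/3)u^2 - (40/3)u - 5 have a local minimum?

g'(u) = -4u^2 - (44/3)u - 40/3. Setting g'(u) = 0 gives u ∈ {-2, -5/3}.
Since g''(u) = -8u - 44/3, we get g''(-2) = 4/3 > 0 ⇒ local minimum; g''(-5/3) = -4/3 < 0 ⇒ local maximum.
So the local minimum value is g(-2) = 3.

-2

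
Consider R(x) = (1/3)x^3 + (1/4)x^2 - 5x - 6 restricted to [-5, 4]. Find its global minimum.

The derivative is x^2 + (1/2)x - 5, which vanishes at x = -5/2 and x = 2.
Candidates: R(-5) = -197/12, R(-5/2) = 137/48, R(2) = -37/3, R(4) = -2/3.
The minimum over the interval is -197/12, attained at x = -5.

-197/12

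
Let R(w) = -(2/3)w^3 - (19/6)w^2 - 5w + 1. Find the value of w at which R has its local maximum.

R'(w) = -2w^2 - (19/3)w - 5 = 0 at w = -5/3, -3/2.
R''(w) = -4w - 19/3. R''(-5/3) = 1/3 > 0 ⇒ local minimum; R''(-3/2) = -1/3 < 0 ⇒ local maximum.
Thus R has its local maximum at w = -3/2, with value 29/8.

-3/2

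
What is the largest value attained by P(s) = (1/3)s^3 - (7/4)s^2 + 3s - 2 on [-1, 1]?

-5/12

Differentiating, P'(s) = s^2 - (7/2)s + 3; which has no zeros in [-1, 1].
Evaluating at the critical points and endpoints: P(-1) = -85/12, P(1) = -5/12.
The maximum over the interval is -5/12, attained at s = 1.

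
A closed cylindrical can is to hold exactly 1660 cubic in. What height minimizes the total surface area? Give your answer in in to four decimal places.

With radius r and height h, πr²h = 1660 so h = 1660/(πr²), and S(r) = 2πr² + 2πrh = 2πr² + 2·1660/r.
S'(r) = 4πr − 2·1660/r² = 0 ⇒ r³ = 1660/(2π), so r ≈ 6.4167 and h = 2r ≈ 12.8333.
S''(r) = 4π + 4·1660/r³ > 0, so this is the minimum; S ≈ 776.1040.

12.8333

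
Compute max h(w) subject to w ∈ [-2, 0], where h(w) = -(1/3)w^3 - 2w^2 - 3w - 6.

h'(w) = -w^2 - 4w - 3, whose only zero in [-2, 0] is w = -1.
Candidates: h(-2) = -16/3; h(-1) = -14/3; h(0) = -6.
The maximum over the interval is -14/3, attained at w = -1.

-14/3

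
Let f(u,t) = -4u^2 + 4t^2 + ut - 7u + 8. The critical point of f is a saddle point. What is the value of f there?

∂f/∂u = -8u + t - 7 = 0 and ∂f/∂t = u + 8t = 0, so (u, t) = (-56/65, 7/65).
The Hessian has f_{uu} = -8, f_{tt} = 8, f_{ut} = 1, giving D = -65 < 0, so the point is a saddle point.
f(-56/65, 7/65) = 716/65.

716/65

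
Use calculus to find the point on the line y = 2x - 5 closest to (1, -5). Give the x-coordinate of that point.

Minimize D(x)^2 = (x - 1)^2 + (2x)^2.
d/dx[D^2] = 2(x - 1) + 2·2·(2x) = 0 ⇒ x = 1/5.
Then y = -23/5 and the distance is √(4/5) ≈ 0.8944.

1/5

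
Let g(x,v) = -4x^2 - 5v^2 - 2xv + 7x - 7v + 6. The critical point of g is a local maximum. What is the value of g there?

995/76

∂g/∂x = -8x - 2v + 7 = 0 and ∂g/∂v = -2x - 10v - 7 = 0, so (x, v) = (21/19, -35/38).
The Hessian has g_{xx} = -8, g_{vv} = -10, g_{xv} = -2, giving D = 76 > 0 with g_{xx} < 0, so the point is a local maximum.
g(21/19, -35/38) = 995/76.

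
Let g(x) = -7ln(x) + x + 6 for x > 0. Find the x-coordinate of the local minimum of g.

7

g'(x) = -7/x + 1 = 0 gives x = 7.
g''(x) = 7/x², which is positive for x > 0, so this is a local minimum.
g(7) = -7·ln(7) + 7 + 6 ≈ -0.6214.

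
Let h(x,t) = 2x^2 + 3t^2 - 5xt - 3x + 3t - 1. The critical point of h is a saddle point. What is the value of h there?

∂h/∂x = 4x - 5t - 3 = 0 and ∂h/∂t = -5x + 6t + 3 = 0, so (x, t) = (-3, -3).
The Hessian has h_{xx} = 4, h_{tt} = 6, h_{xt} = -5, giving D = -1 < 0, so the point is a saddle point.
h(-3, -3) = -1.

-1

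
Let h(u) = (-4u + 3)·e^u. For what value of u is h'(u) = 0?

-1/4

Differentiating with the product rule gives h'(u) = (-4u - 1)·e^u. Since e^u > 0, the only critical point is u = -1/4.
h''(-1/4) has the same sign as -4 < 0, so this is a local maximum.
h(-1/4) = (4)·e^(-1/4) ≈ 3.1152.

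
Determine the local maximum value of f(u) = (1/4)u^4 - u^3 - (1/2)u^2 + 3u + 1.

11/4

Critical points: f'(u) = u^3 - 3u^2 - u + 3 vanishes at u = -1, 1, 3.
f''(u) = 3u^2 - 6u - 1. f''(-1) = 8 > 0 ⇒ local minimum; f''(1) = -4 < 0 ⇒ local maximum; f''(3) = 8 > 0 ⇒ local minimum.
Thus f has its local maximum at u = 1, with value 11/4.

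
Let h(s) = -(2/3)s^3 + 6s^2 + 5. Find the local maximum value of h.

77

h'(s) = -2s^2 + 12s = 0 at s = 0, 6.
Second-derivative test with h''(s) = -4s + 12: h''(0) = 12 > 0 ⇒ local minimum; h''(6) = -12 < 0 ⇒ local maximum.
The local maximum is h(6) = 77.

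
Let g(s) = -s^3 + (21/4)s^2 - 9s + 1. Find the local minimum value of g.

-65/16

Critical points: g'(s) = -3s^2 + (21/2)s - 9 vanishes at s = 3/2, 2.
Since g''(s) = -6s + 21/2, we get g''(3/2) = 3/2 > 0 ⇒ local minimum; g''(2) = -3/2 < 0 ⇒ local maximum.
Thus g has its local minimum at s = 3/2, with value -65/16.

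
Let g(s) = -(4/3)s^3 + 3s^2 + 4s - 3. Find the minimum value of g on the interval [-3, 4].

-73/3

The derivative is -4s^2 + 6s + 4, which vanishes at s = -1/2 and s = 2.
Candidates: g(-3) = 48; g(-1/2) = -49/12; g(2) = 19/3; g(4) = -73/3.
So the minimum is g(4) = -73/3.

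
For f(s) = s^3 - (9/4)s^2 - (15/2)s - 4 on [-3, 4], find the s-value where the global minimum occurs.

-3

Differentiating, f'(s) = 3s^2 - (9/2)s - 15/2; which vanishes at s = -1 and s = 5/2.
Evaluating at the critical points and endpoints: f(-3) = -115/4, f(-1) = 1/4, f(5/2) = -339/16, f(4) = -6.
The minimum over the interval is -115/4, attained at s = -3.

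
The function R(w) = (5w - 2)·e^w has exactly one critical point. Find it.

R'(w) = 5·e^w + (5w - 2)·1·e^w = (5w + 3)·e^w. Since e^w > 0, the only critical point is w = -3/5.
R''(-3/5) has the same sign as 5 > 0, so this is a local minimum.
R(-3/5) = (-5)·e^(-3/5) ≈ -2.7441.

-3/5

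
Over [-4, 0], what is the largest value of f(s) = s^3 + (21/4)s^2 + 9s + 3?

Differentiating, f'(s) = 3s^2 + (21/2)s + 9; which vanishes at s = -2 and s = -3/2.
Compare values at every candidate in [-4, 0]: f(-4) = -13; f(-2) = -2; f(-3/2) = -33/16; f(0) = 3.
The maximum over the interval is 3, attained at s = 0.

3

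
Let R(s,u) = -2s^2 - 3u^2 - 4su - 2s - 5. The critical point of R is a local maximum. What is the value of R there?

-7/2

∂R/∂s = -4s - 4u - 2 = 0 and ∂R/∂u = -4s - 6u = 0, so (s, u) = (-3/2, 1).
The Hessian has R_{ss} = -4, R_{uu} = -6, R_{su} = -4, giving D = 8 > 0 with R_{ss} < 0, so the point is a local maximum.
R(-3/2, 1) = -7/2.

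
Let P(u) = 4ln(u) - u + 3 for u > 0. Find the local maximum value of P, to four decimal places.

P'(u) = 4/u − 1 = 0 gives u = 4.
P''(u) = -4/u², which is negative for u > 0, so this is a local maximum.
P(4) = 4·ln(4) - 4 + 3 ≈ 4.5452.

4.5452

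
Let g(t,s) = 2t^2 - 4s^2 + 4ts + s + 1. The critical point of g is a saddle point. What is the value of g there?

25/24

∂g/∂t = 4t + 4s = 0 and ∂g/∂s = 4t - 8s + 1 = 0, so (t, s) = (-1/12, 1/12).
The Hessian has g_{tt} = 4, g_{ss} = -8, g_{ts} = 4, giving D = -48 < 0, so the point is a saddle point.
g(-1/12, 1/12) = 25/24.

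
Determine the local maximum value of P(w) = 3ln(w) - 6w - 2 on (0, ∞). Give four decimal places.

P'(w) = 3/w − 6 = 0 gives w = 1/2.
P''(w) = -3/w², which is negative for w > 0, so this is a local maximum.
P(1/2) = 3·ln(1/2) - 3 - 2 ≈ -7.0794.

-7.0794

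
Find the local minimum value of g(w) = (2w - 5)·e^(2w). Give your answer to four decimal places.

g'(w) = 2·e^(2w) + (2w - 5)·2·e^(2w) = (4w - 8)·e^(2w). Since e^(2w) > 0, the only critical point is w = 2.
g''(2) has the same sign as 4 > 0, so this is a local minimum.
g(2) = (-1)·e^(4) ≈ -54.5982.

-54.5982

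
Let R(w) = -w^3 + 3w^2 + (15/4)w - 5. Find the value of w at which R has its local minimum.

Critical points: R'(w) = -3w^2 + 6w + 15/4 vanishes at w = -1/2, 5/2.
Since R''(w) = -6w + 6, we get R''(-1/2) = 9 > 0 ⇒ local minimum; R''(5/2) = -9 < 0 ⇒ local maximum.
The local minimum is R(-1/2) = -6.

-1/2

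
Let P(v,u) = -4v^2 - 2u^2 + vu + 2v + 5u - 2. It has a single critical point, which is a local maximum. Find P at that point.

56/31

∂P/∂v = -8v + u + 2 = 0 and ∂P/∂u = v - 4u + 5 = 0, so (v, u) = (13/31, 42/31).
The Hessian has P_{vv} = -8, P_{uu} = -4, P_{vu} = 1, giving D = 31 > 0 with P_{vv} < 0, so the point is a local maximum.
P(13/31, 42/31) = 56/31.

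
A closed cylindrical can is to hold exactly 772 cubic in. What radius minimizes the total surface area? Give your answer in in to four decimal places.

4.9714

With radius r and height h, πr²h = 772 so h = 772/(πr²), and S(r) = 2πr² + 2πrh = 2πr² + 2·772/r.
S'(r) = 4πr − 2·772/r² = 0 ⇒ r³ = 772/(2π), so r ≈ 4.9714 and h = 2r ≈ 9.9428.
S''(r) = 4π + 4·772/r³ > 0, so this is the minimum; S ≈ 465.8643.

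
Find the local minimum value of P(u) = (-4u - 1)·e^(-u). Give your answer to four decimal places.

Differentiating with the product rule gives P'(u) = (4u - 3)·e^(-u). Since e^(-u) > 0, the only critical point is u = 3/4.
P''(3/4) has the same sign as 4 > 0, so this is a local minimum.
P(3/4) = (-4)·e^(-3/4) ≈ -1.8895.

-1.8895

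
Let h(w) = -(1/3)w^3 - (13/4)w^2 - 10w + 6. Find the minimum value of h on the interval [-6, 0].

h'(w) = -w^2 - (13/2)w - 10, which vanishes at w = -4 and w = -5/2.
Evaluating at the critical points and endpoints: h(-6) = 21; h(-4) = 46/3; h(-5/2) = 763/48; h(0) = 6.
Hence the absolute minimum is 6 at w = 0.

6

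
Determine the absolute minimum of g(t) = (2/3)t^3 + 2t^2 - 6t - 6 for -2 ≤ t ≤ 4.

-28/3

g'(t) = 2t^2 + 4t - 6, whose only zero in [-2, 4] is t = 1.
Evaluating at the critical points and endpoints: g(-2) = 26/3, g(1) = -28/3, g(4) = 134/3.
The minimum over the interval is -28/3, attained at t = 1.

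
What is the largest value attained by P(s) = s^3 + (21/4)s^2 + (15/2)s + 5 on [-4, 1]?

75/4

The derivative is 3s^2 + (21/2)s + 15/2, which vanishes at s = -5/2 and s = -1.
Evaluating at the critical points and endpoints: P(-4) = -5,  P(-5/2) = 55/16,  P(-1) = 7/4,  P(1) = 75/4.
So the maximum is P(1) = 75/4.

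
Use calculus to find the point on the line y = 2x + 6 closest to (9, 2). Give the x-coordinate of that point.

1/5

Minimize D(x)^2 = (x - 9)^2 + (2x + 4)^2.
d/dx[D^2] = 2(x - 9) + 2·2·(2x + 4) = 0 ⇒ x = 1/5.
Then y = 32/5 and the distance is √(484/5) ≈ 9.8387.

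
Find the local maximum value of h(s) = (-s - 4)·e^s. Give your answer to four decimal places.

h'(s) = (-1)·e^s + (-s - 4)·1·e^s = (-s - 5)·e^s. Since e^s > 0, the only critical point is s = -5.
h''(-5) has the same sign as -1 < 0, so this is a local maximum.
h(-5) = (1)·e^(-5) ≈ 0.0067.

0.0067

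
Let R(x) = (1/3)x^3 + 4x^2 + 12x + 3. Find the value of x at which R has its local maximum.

-6

Critical points: R'(x) = x^2 + 8x + 12 vanishes at x = -6, -2.
R''(x) = 2x + 8. R''(-6) = -4 < 0 ⇒ local maximum; R''(-2) = 4 > 0 ⇒ local minimum.
The local maximum is R(-6) = 3.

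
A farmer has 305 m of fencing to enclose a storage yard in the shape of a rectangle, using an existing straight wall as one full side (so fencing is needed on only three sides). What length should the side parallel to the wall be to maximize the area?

Let the sides perpendicular to the wall have length x and the parallel side y, so 2x + y = 305 and the area is A = xy = x(305 − 2x).
A'(x) = 305 − 4x = 0 gives x = 305/4, and A''(x) = −4 < 0 confirms a maximum.
Then y = 305 − 2·305/4 = 305/2 and A = 93025/8.

305/2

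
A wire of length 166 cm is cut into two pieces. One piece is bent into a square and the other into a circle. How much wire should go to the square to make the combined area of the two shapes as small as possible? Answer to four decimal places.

92.9765

Let x be the length used for the square. Square side x/4; circle radius (166−x)/(2π).
A(x) = (x/4)² + π·((166−x)/(2π))² = x²/16 + (166−x)²/(4π) for 0 ≤ x ≤ 166. A'(x) = x/8 − (166−x)/(2π) = 0 gives x = 4·166/(π+4) ≈ 92.9765.
A'' = 1/8 + 1/(2π) > 0, so this gives the minimum combined area; x ≈ 92.9765 cm to the square.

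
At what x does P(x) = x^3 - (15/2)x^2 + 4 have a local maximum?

P'(x) = 3x^2 - 15x. Setting P'(x) = 0 gives x ∈ {0, 5}.
Second-derivative test with P''(x) = 6x - 15: P''(0) = -15 < 0 ⇒ local maximum; P''(5) = 15 > 0 ⇒ local minimum.
So the local maximum value is P(0) = 4.

0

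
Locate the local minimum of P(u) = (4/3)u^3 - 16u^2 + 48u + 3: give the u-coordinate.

6

P'(u) = 4u^2 - 32u + 48 = 0 at u = 2, 6.
P''(u) = 8u - 32. P''(2) = -16 < 0 ⇒ local maximum; P''(6) = 16 > 0 ⇒ local minimum.
So the local minimum value is P(6) = 3.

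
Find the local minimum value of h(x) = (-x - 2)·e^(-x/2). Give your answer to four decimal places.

-2.0000

Differentiating with the product rule gives h'(x) = ((1/2)x)·e^(-x/2). Since e^(-x/2) > 0, the only critical point is x = 0.
h''(0) has the same sign as 1/2 > 0, so this is a local minimum.
h(0) = (-2)·e^(0) ≈ -2.0000.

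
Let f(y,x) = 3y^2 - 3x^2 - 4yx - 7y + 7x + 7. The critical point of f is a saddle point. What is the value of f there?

42/13

∂f/∂y = 6y - 4x - 7 = 0 and ∂f/∂x = -4y - 6x + 7 = 0, so (y, x) = (35/26, 7/26).
The Hessian has f_{yy} = 6, f_{xx} = -6, f_{yx} = -4, giving D = -52 < 0, so the point is a saddle point.
f(35/26, 7/26) = 42/13.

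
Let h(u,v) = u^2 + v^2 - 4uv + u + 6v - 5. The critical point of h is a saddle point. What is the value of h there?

1/12

∂h/∂u = 2u - 4v + 1 = 0 and ∂h/∂v = -4u + 2v + 6 = 0, so (u, v) = (13/6, 4/3).
The Hessian has h_{uu} = 2, h_{vv} = 2, h_{uv} = -4, giving D = -12 < 0, so the point is a saddle point.
h(13/6, 4/3) = 1/12.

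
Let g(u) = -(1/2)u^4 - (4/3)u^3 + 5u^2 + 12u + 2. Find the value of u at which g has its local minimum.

Critical points: g'(u) = -2u^3 - 4u^2 + 10u + 12 vanishes at u = -3, -1, 2.
Second-derivative test with g''(u) = -6u^2 - 8u + 10: g''(-3) = -20 < 0 ⇒ local maximum; g''(-1) = 12 > 0 ⇒ local minimum; g''(2) = -30 < 0 ⇒ local maximum.
Thus g has its local minimum at u = -1, with value -25/6.

-1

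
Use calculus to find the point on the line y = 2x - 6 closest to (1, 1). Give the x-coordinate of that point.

3

Minimize D(x)^2 = (x - 1)^2 + (2x - 7)^2.
d/dx[D^2] = 2(x - 1) + 2·2·(2x - 7) = 0 ⇒ x = 3.
Then y = 0 and the distance is √(5) ≈ 2.2361.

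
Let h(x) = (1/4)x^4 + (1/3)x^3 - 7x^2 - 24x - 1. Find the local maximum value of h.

61/3

h'(x) = x^3 + x^2 - 14x - 24. Setting h'(x) = 0 gives x ∈ {-3, -2, 4}.
Since h''(x) = 3x^2 + 2x - 14, we get h''(-3) = 7 > 0 ⇒ local minimum; h''(-2) = -6 < 0 ⇒ local maximum; h''(4) = 42 > 0 ⇒ local minimum.
So the local maximum value is h(-2) = 61/3.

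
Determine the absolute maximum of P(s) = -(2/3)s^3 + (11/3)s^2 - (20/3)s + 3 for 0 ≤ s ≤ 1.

The derivative is -2s^2 + (22/3)s - 20/3, which has no zeros in [0, 1].
Candidates: P(0) = 3,  P(1) = -2/3.
The maximum over the interval is 3, attained at s = 0.

3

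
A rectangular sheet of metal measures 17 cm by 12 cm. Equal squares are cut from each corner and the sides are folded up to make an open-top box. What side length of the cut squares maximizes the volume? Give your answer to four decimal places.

With cut size x, the volume is V(x) = x(17 − 2x)(12 − 2x) for 0 < x < 6.
V'(x) = 12x^2 − 116x + 204. Setting V'(x) = 0 gives x ≈ 2.3112 (the root in (0, 6)).
V''(x) = 24x − 116 is negative there, so this is the maximum; V ≈ 211.0518.

2.3112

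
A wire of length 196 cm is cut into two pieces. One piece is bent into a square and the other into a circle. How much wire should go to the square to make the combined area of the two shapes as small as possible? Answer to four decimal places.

109.7794

Let x be the length used for the square. Square side x/4; circle radius (196−x)/(2π).
A(x) = (x/4)² + π·((196−x)/(2π))² = x²/16 + (196−x)²/(4π) for 0 ≤ x ≤ 196. A'(x) = x/8 − (196−x)/(2π) = 0 gives x = 4·196/(π+4) ≈ 109.7794.
A'' = 1/8 + 1/(2π) > 0, so this gives the minimum combined area; x ≈ 109.7794 cm to the square.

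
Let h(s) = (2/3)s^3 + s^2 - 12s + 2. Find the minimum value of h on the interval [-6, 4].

The derivative is 2s^2 + 2s - 12, which vanishes at s = -3 and s = 2.
Evaluating at the critical points and endpoints: h(-6) = -34, h(-3) = 29, h(2) = -38/3, h(4) = 38/3.
Hence the absolute minimum is -34 at s = -6.

-34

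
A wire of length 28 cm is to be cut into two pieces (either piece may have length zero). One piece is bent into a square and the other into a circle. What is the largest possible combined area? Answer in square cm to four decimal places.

62.3887

Let x be the length used for the square. Square side x/4; circle radius (28−x)/(2π).
A(x) = (x/4)² + π·((28−x)/(2π))² = x²/16 + (28−x)²/(4π) for 0 ≤ x ≤ 28. A'(x) = x/8 − (28−x)/(2π) = 0 gives x = 4·28/(π+4) ≈ 15.6828.
A'' > 0, so the interior critical point is a minimum; the maximum is at an endpoint. A(0) = 62.3887 and A(28) = 49.0000, so the largest area is 62.3887.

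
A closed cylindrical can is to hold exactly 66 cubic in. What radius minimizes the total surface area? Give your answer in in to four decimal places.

2.1901

With radius r and height h, πr²h = 66 so h = 66/(πr²), and S(r) = 2πr² + 2πrh = 2πr² + 2·66/r.
S'(r) = 4πr − 2·66/r² = 0 ⇒ r³ = 66/(2π), so r ≈ 2.1901 and h = 2r ≈ 4.3801.
S''(r) = 4π + 4·66/r³ > 0, so this is the minimum; S ≈ 90.4088.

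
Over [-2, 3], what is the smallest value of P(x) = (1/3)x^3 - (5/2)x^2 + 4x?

-62/3

Differentiating, P'(x) = x^2 - 5x + 4; whose only zero in [-2, 3] is x = 1.
Evaluating at the critical points and endpoints: P(-2) = -62/3,  P(1) = 11/6,  P(3) = -3/2.
The minimum over the interval is -62/3, attained at x = -2.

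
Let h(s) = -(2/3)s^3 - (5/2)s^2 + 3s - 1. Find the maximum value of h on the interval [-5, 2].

29/6

h'(s) = -2s^2 - 5s + 3, which vanishes at s = -3 and s = 1/2.
Evaluating at the critical points and endpoints: h(-5) = 29/6,  h(-3) = -29/2,  h(1/2) = -5/24,  h(2) = -31/3.
Hence the absolute maximum is 29/6 at s = -5.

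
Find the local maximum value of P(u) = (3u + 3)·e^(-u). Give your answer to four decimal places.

By the product rule, P'(u) = (-3u)·e^(-u). Since e^(-u) > 0, the only critical point is u = 0.
P''(0) has the same sign as -3 < 0, so this is a local maximum.
P(0) = (3)·e^(0) ≈ 3.0000.

3.0000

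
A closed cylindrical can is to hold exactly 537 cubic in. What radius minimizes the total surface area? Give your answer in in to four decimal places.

4.4049

With radius r and height h, πr²h = 537 so h = 537/(πr²), and S(r) = 2πr² + 2πrh = 2πr² + 2·537/r.
S'(r) = 4πr − 2·537/r² = 0 ⇒ r³ = 537/(2π), so r ≈ 4.4049 and h = 2r ≈ 8.8097.
S''(r) = 4π + 4·537/r³ > 0, so this is the minimum; S ≈ 365.7329.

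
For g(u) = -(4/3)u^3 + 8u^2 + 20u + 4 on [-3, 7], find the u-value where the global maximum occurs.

Differentiating, g'(u) = -4u^2 + 16u + 20; which vanishes at u = -1 and u = 5.
Compare values at every candidate in [-3, 7]: g(-3) = 52; g(-1) = -20/3; g(5) = 412/3; g(7) = 236/3.
So the maximum is g(5) = 412/3.

5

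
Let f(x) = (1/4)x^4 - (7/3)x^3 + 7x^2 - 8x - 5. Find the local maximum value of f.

-23/3

f'(x) = x^3 - 7x^2 + 14x - 8. Setting f'(x) = 0 gives x ∈ {1, 2, 4}.
f''(x) = 3x^2 - 14x + 14. f''(1) = 3 > 0 ⇒ local minimum; f''(2) = -2 < 0 ⇒ local maximum; f''(4) = 6 > 0 ⇒ local minimum.
The local maximum is f(2) = -23/3.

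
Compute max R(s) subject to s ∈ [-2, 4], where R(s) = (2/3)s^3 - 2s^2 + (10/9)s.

136/9

Differentiating, R'(s) = 2s^2 - 4s + 10/9; which vanishes at s = 1/3 and s = 5/3.
Compare values at every candidate in [-2, 4]: R(-2) = -140/9,  R(1/3) = 14/81,  R(5/3) = -50/81,  R(4) = 136/9.
So the maximum is R(4) = 136/9.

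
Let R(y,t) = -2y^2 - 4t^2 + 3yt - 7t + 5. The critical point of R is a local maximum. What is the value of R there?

213/23

∂R/∂y = -4y + 3t = 0 and ∂R/∂t = 3y - 8t - 7 = 0, so (y, t) = (-21/23, -28/23).
The Hessian has R_{yy} = -4, R_{tt} = -8, R_{yt} = 3, giving D = 23 > 0 with R_{yy} < 0, so the point is a local maximum.
R(-21/23, -28/23) = 213/23.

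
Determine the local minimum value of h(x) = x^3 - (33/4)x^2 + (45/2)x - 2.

h'(x) = 3x^2 - (33/2)x + 45/2. Setting h'(x) = 0 gives x ∈ {5/2, 3}.
h''(x) = 6x - 33/2. h''(5/2) = -3/2 < 0 ⇒ local maximum; h''(3) = 3/2 > 0 ⇒ local minimum.
So the local minimum value is h(3) = 73/4.

73/4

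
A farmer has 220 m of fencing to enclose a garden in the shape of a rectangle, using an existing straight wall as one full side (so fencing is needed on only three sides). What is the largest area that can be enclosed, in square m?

6050

Let the sides perpendicular to the wall have length x and the parallel side y, so 2x + y = 220 and the area is A = xy = x(220 − 2x).
A'(x) = 220 − 4x = 0 gives x = 55, and A''(x) = −4 < 0 confirms a maximum.
Then y = 220 − 2·55 = 110 and A = 6050.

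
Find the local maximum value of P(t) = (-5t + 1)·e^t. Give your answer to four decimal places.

By the product rule, P'(t) = (-5t - 4)·e^t. Since e^t > 0, the only critical point is t = -4/5.
P''(-4/5) has the same sign as -5 < 0, so this is a local maximum.
P(-4/5) = (5)·e^(-4/5) ≈ 2.2466.

2.2466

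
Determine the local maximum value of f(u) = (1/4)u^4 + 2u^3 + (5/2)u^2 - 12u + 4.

115/4

f'(u) = u^3 + 6u^2 + 5u - 12 = 0 at u = -4, -3, 1.
f''(u) = 3u^2 + 12u + 5. f''(-4) = 5 > 0 ⇒ local minimum; f''(-3) = -4 < 0 ⇒ local maximum; f''(1) = 20 > 0 ⇒ local minimum.
The local maximum is f(-3) = 115/4.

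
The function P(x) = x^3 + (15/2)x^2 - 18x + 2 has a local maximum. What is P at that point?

164

Critical points: P'(x) = 3x^2 + 15x - 18 vanishes at x = -6, 1.
P''(x) = 6x + 15. P''(-6) = -21 < 0 ⇒ local maximum; P''(1) = 21 > 0 ⇒ local minimum.
The local maximum is P(-6) = 164.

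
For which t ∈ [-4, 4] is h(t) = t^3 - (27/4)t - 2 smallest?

-4

Differentiating, h'(t) = 3t^2 - 27/4; which vanishes at t = -3/2 and t = 3/2.
Compare values at every candidate in [-4, 4]: h(-4) = -39,  h(-3/2) = 19/4,  h(3/2) = -35/4,  h(4) = 35.
Hence the absolute minimum is -39 at t = -4.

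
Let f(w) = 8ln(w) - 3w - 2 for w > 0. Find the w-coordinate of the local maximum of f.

8/3

f'(w) = 8/w − 3 = 0 gives w = 8/3.
f''(w) = -8/w², which is negative for w > 0, so this is a local maximum.
f(8/3) = 8·ln(8/3) - 8 - 2 ≈ -2.1534.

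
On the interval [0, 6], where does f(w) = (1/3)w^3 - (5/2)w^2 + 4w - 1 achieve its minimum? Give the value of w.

f'(w) = w^2 - 5w + 4, which vanishes at w = 1 and w = 4.
Evaluating at the critical points and endpoints: f(0) = -1,  f(1) = 5/6,  f(4) = -11/3,  f(6) = 5.
So the minimum is f(4) = -11/3.

4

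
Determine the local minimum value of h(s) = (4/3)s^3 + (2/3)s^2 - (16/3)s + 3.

h'(s) = 4s^2 + (4/3)s - 16/3. Setting h'(s) = 0 gives s ∈ {-4/3, 1}.
h''(s) = 8s + 4/3. h''(-4/3) = -28/3 < 0 ⇒ local maximum; h''(1) = 28/3 > 0 ⇒ local minimum.
Thus h has its local minimum at s = 1, with value -1/3.

-1/3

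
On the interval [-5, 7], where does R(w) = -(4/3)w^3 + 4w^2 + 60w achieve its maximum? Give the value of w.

R'(w) = -4w^2 + 8w + 60, which vanishes at w = -3 and w = 5.
Candidates: R(-5) = -100/3, R(-3) = -108, R(5) = 700/3, R(7) = 476/3.
Hence the absolute maximum is 700/3 at w = 5.

5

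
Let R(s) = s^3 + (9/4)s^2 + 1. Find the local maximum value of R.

43/16

R'(s) = 3s^2 + (9/2)s = 0 at s = -3/2, 0.
Second-derivative test with R''(s) = 6s + 9/2: R''(-3/2) = -9/2 < 0 ⇒ local maximum; R''(0) = 9/2 > 0 ⇒ local minimum.
Thus R has its local maximum at s = -3/2, with value 43/16.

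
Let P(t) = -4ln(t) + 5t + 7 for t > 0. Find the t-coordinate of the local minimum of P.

P'(t) = -4/t + 5 = 0 gives t = 4/5.
P''(t) = 4/t², which is positive for t > 0, so this is a local minimum.
P(4/5) = -4·ln(4/5) + 4 + 7 ≈ 11.8926.

4/5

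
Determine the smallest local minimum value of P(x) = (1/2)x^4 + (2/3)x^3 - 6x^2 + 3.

-57/2

Critical points: P'(x) = 2x^3 + 2x^2 - 12x vanishes at x = -3, 0, 2.
Since P''(x) = 6x^2 + 4x - 12, we get P''(-3) = 30 > 0 ⇒ local minimum; P''(0) = -12 < 0 ⇒ local maximum; P''(2) = 20 > 0 ⇒ local minimum.
So the smallest local minimum value is P(-3) = -57/2.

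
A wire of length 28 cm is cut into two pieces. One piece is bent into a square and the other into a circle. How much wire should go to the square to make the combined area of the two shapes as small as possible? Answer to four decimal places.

15.6828

Let x be the length used for the square. Square side x/4; circle radius (28−x)/(2π).
A(x) = (x/4)² + π·((28−x)/(2π))² = x²/16 + (28−x)²/(4π) for 0 ≤ x ≤ 28. A'(x) = x/8 − (28−x)/(2π) = 0 gives x = 4·28/(π+4) ≈ 15.6828.
A'' = 1/8 + 1/(2π) > 0, so this gives the minimum combined area; x ≈ 15.6828 cm to the square.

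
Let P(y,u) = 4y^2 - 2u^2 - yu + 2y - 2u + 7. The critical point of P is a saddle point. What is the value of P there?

∂P/∂y = 8y - u + 2 = 0 and ∂P/∂u = -y - 4u - 2 = 0, so (y, u) = (-10/33, -14/33).
The Hessian has P_{yy} = 8, P_{uu} = -4, P_{yu} = -1, giving D = -33 < 0, so the point is a saddle point.
P(-10/33, -14/33) = 235/33.

235/33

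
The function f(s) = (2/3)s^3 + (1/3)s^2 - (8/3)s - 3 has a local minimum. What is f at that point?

f'(s) = 2s^2 + (2/3)s - 8/3 = 0 at s = -4/3, 1.
Second-derivative test with f''(s) = 4s + 2/3: f''(-4/3) = -14/3 < 0 ⇒ local maximum; f''(1) = 14/3 > 0 ⇒ local minimum.
Thus f has its local minimum at s = 1, with value -14/3.

-14/3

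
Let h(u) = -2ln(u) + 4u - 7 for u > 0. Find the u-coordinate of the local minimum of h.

1/2

h'(u) = -2/u + 4 = 0 gives u = 1/2.
h''(u) = 2/u², which is positive for u > 0, so this is a local minimum.
h(1/2) = -2·ln(1/2) + 2 - 7 ≈ -3.6137.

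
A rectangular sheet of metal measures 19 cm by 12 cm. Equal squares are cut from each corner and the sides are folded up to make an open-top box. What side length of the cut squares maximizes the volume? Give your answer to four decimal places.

2.3928

With cut size x, the volume is V(x) = x(19 − 2x)(12 − 2x) for 0 < x < 6.
V'(x) = 12x^2 − 124x + 228. Setting V'(x) = 0 gives x ≈ 2.3928 (the root in (0, 6)).
V''(x) = 24x − 124 is negative there, so this is the maximum; V ≈ 245.3777.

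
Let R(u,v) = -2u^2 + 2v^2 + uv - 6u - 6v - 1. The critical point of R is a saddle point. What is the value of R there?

∂R/∂u = -4u + v - 6 = 0 and ∂R/∂v = u + 4v - 6 = 0, so (u, v) = (-18/17, 30/17).
The Hessian has R_{uu} = -4, R_{vv} = 4, R_{uv} = 1, giving D = -17 < 0, so the point is a saddle point.
R(-18/17, 30/17) = -53/17.

-53/17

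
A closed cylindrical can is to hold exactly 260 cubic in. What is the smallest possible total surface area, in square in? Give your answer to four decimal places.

With radius r and height h, πr²h = 260 so h = 260/(πr²), and S(r) = 2πr² + 2πrh = 2πr² + 2·260/r.
S'(r) = 4πr − 2·260/r² = 0 ⇒ r³ = 260/(2π), so r ≈ 3.4588 and h = 2r ≈ 6.9177.
S''(r) = 4π + 4·260/r³ > 0, so this is the minimum; S ≈ 225.5088.

225.5088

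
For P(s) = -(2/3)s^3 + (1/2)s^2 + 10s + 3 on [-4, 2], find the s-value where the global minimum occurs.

-2

The derivative is -2s^2 + s + 10, whose only zero in [-4, 2] is s = -2.
Compare values at every candidate in [-4, 2]: P(-4) = 41/3,  P(-2) = -29/3,  P(2) = 59/3.
The minimum over the interval is -29/3, attained at s = -2.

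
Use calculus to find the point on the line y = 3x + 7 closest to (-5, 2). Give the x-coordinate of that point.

Minimize D(x)^2 = (x + 5)^2 + (3x + 5)^2.
d/dx[D^2] = 2(x + 5) + 2·3·(3x + 5) = 0 ⇒ x = -2.
Then y = 1 and the distance is √(10) ≈ 3.1623.

-2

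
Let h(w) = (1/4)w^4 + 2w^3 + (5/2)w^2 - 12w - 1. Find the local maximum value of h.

95/4

Critical points: h'(w) = w^3 + 6w^2 + 5w - 12 vanishes at w = -4, -3, 1.
Since h''(w) = 3w^2 + 12w + 5, we get h''(-4) = 5 > 0 ⇒ local minimum; h''(-3) = -4 < 0 ⇒ local maximum; h''(1) = 20 > 0 ⇒ local minimum.
Thus h has its local maximum at w = -3, with value 95/4.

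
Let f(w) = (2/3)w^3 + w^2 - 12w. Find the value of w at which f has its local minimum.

f'(w) = 2w^2 + 2w - 12. Setting f'(w) = 0 gives w ∈ {-3, 2}.
Second-derivative test with f''(w) = 4w + 2: f''(-3) = -10 < 0 ⇒ local maximum; f''(2) = 10 > 0 ⇒ local minimum.
The local minimum is f(2) = -44/3.

2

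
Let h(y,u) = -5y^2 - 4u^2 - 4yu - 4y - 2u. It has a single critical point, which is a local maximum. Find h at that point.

∂h/∂y = -10y - 4u - 4 = 0 and ∂h/∂u = -4y - 8u - 2 = 0, so (y, u) = (-3/8, -1/16).
The Hessian has h_{yy} = -10, h_{uu} = -8, h_{yu} = -4, giving D = 64 > 0 with h_{yy} < 0, so the point is a local maximum.
h(-3/8, -1/16) = 13/16.

13/16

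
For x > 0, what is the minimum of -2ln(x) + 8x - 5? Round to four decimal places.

P'(x) = -2/x + 8 = 0 gives x = 1/4.
P''(x) = 2/x², which is positive for x > 0, so this is a local minimum.
P(1/4) = -2·ln(1/4) + 2 - 5 ≈ -0.2274.

-0.2274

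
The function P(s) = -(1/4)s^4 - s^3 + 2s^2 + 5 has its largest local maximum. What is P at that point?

37

Critical points: P'(s) = -s^3 - 3s^2 + 4s vanishes at s = -4, 0, 1.
Since P''(s) = -3s^2 - 6s + 4, we get P''(-4) = -20 < 0 ⇒ local maximum; P''(0) = 4 > 0 ⇒ local minimum; P''(1) = -5 < 0 ⇒ local maximum.
Thus P has its largest local maximum at s = -4, with value 37.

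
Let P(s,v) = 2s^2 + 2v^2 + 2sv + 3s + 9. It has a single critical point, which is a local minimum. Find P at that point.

15/2

∂P/∂s = 4s + 2v + 3 = 0 and ∂P/∂v = 2s + 4v = 0, so (s, v) = (-1, 1/2).
The Hessian has P_{ss} = 4, P_{vv} = 4, P_{sv} = 2, giving D = 12 > 0 with P_{ss} > 0, so the point is a local minimum.
P(-1, 1/2) = 15/2.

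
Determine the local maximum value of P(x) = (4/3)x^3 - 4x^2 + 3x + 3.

P'(x) = 4x^2 - 8x + 3. Setting P'(x) = 0 gives x ∈ {1/2, 3/2}.
P''(x) = 8x - 8. P''(1/2) = -4 < 0 ⇒ local maximum; P''(3/2) = 4 > 0 ⇒ local minimum.
So the local maximum value is P(1/2) = 11/3.

11/3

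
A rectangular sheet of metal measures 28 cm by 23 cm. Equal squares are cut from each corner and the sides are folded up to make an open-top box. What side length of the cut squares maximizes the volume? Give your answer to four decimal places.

4.1892

With cut size x, the volume is V(x) = x(28 − 2x)(23 − 2x) for 0 < x < 11.5.
V'(x) = 12x^2 − 204x + 644. Setting V'(x) = 0 gives x ≈ 4.1892 (the root in (0, 11.5)).
V''(x) = 24x − 204 is negative there, so this is the maximum; V ≈ 1201.8781.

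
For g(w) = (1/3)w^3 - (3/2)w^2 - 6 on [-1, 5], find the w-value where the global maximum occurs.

5

Differentiating, g'(w) = w^2 - 3w; which vanishes at w = 0 and w = 3.
Evaluating at the critical points and endpoints: g(-1) = -47/6,  g(0) = -6,  g(3) = -21/2,  g(5) = -11/6.
The maximum over the interval is -11/6, attained at w = 5.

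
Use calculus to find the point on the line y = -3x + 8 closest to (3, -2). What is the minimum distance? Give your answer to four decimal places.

Minimize D(x)^2 = (x - 3)^2 + (-3x + 10)^2.
d/dx[D^2] = 2(x - 3) + 2·(-3)·(-3x + 10) = 0 ⇒ x = 33/10.
Then y = -19/10 and the distance is √(1/10) ≈ 0.3162.

0.3162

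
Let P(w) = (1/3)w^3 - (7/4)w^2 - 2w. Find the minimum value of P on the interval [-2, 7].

The derivative is w^2 - (7/2)w - 2, which vanishes at w = -1/2 and w = 4.
Compare values at every candidate in [-2, 7]: P(-2) = -17/3,  P(-1/2) = 25/48,  P(4) = -44/3,  P(7) = 175/12.
So the minimum is P(4) = -44/3.

-44/3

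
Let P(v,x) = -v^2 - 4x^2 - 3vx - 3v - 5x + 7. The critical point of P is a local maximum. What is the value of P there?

∂P/∂v = -2v - 3x - 3 = 0 and ∂P/∂x = -3v - 8x - 5 = 0, so (v, x) = (-9/7, -1/7).
The Hessian has P_{vv} = -2, P_{xx} = -8, P_{vx} = -3, giving D = 7 > 0 with P_{vv} < 0, so the point is a local maximum.
P(-9/7, -1/7) = 65/7.

65/7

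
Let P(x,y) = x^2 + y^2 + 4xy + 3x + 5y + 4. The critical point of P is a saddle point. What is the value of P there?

∂P/∂x = 2x + 4y + 3 = 0 and ∂P/∂y = 4x + 2y + 5 = 0, so (x, y) = (-7/6, -1/6).
The Hessian has P_{xx} = 2, P_{yy} = 2, P_{xy} = 4, giving D = -12 < 0, so the point is a saddle point.
P(-7/6, -1/6) = 11/6.

11/6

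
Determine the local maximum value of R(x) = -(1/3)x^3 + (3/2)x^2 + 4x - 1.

Critical points: R'(x) = -x^2 + 3x + 4 vanishes at x = -1, 4.
Second-derivative test with R''(x) = -2x + 3: R''(-1) = 5 > 0 ⇒ local minimum; R''(4) = -5 < 0 ⇒ local maximum.
So the local maximum value is R(4) = 53/3.

53/3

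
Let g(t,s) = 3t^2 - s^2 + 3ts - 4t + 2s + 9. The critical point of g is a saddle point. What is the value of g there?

∂g/∂t = 6t + 3s - 4 = 0 and ∂g/∂s = 3t - 2s + 2 = 0, so (t, s) = (2/21, 8/7).
The Hessian has g_{tt} = 6, g_{ss} = -2, g_{ts} = 3, giving D = -21 < 0, so the point is a saddle point.
g(2/21, 8/7) = 209/21.

209/21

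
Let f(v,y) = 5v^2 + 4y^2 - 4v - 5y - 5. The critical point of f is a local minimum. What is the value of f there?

-589/80

∂f/∂v = 10v - 4 = 0 and ∂f/∂y = 8y - 5 = 0, so (v, y) = (2/5, 5/8).
The Hessian has f_{vv} = 10, f_{yy} = 8, f_{vy} = 0, giving D = 80 > 0 with f_{vv} > 0, so the point is a local minimum.
f(2/5, 5/8) = -589/80.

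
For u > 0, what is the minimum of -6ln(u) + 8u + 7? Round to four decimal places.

14.7261

g'(u) = -6/u + 8 = 0 gives u = 3/4.
g''(u) = 6/u², which is positive for u > 0, so this is a local minimum.
g(3/4) = -6·ln(3/4) + 6 + 7 ≈ 14.7261.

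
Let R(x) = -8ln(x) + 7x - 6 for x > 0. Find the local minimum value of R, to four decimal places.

R'(x) = -8/x + 7 = 0 gives x = 8/7.
R''(x) = 8/x², which is positive for x > 0, so this is a local minimum.
R(8/7) = -8·ln(8/7) + 8 - 6 ≈ 0.9317.

0.9317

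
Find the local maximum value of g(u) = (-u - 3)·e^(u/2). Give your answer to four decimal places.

By the product rule, g'(u) = (-(1/2)u - 5/2)·e^(u/2). Since e^(u/2) > 0, the only critical point is u = -5.
g''(-5) has the same sign as -1/2 < 0, so this is a local maximum.
g(-5) = (2)·e^(-5/2) ≈ 0.1642.

0.1642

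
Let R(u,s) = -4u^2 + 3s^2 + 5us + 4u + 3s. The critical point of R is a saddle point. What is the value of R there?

∂R/∂u = -8u + 5s + 4 = 0 and ∂R/∂s = 5u + 6s + 3 = 0, so (u, s) = (9/73, -44/73).
The Hessian has R_{uu} = -8, R_{ss} = 6, R_{us} = 5, giving D = -73 < 0, so the point is a saddle point.
R(9/73, -44/73) = -48/73.

-48/73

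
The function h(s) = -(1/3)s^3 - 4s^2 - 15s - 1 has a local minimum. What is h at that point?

47/3

h'(s) = -s^2 - 8s - 15. Setting h'(s) = 0 gives s ∈ {-5, -3}.
Second-derivative test with h''(s) = -2s - 8: h''(-5) = 2 > 0 ⇒ local minimum; h''(-3) = -2 < 0 ⇒ local maximum.
The local minimum is h(-5) = 47/3.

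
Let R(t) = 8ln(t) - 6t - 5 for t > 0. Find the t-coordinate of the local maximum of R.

R'(t) = 8/t − 6 = 0 gives t = 4/3.
R''(t) = -8/t², which is negative for t > 0, so this is a local maximum.
R(4/3) = 8·ln(4/3) - 8 - 5 ≈ -10.6985.

4/3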